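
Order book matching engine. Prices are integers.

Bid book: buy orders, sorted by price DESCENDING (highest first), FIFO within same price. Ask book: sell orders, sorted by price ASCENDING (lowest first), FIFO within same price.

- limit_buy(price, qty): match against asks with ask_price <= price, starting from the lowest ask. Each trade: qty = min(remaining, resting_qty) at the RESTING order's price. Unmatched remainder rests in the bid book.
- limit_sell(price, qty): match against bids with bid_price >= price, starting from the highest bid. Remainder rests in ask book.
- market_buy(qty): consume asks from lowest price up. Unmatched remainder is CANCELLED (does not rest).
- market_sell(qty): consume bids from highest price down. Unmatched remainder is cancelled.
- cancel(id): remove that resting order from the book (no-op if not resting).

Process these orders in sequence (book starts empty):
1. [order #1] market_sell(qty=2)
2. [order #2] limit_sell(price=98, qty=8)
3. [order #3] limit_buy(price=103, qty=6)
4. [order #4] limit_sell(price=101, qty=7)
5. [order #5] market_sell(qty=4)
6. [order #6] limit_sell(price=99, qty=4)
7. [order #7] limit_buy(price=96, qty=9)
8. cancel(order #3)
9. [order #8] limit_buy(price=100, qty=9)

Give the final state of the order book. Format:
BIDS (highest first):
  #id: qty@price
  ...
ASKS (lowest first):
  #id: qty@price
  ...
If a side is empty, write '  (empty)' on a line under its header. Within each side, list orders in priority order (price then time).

Answer: BIDS (highest first):
  #8: 3@100
  #7: 9@96
ASKS (lowest first):
  #4: 7@101

Derivation:
After op 1 [order #1] market_sell(qty=2): fills=none; bids=[-] asks=[-]
After op 2 [order #2] limit_sell(price=98, qty=8): fills=none; bids=[-] asks=[#2:8@98]
After op 3 [order #3] limit_buy(price=103, qty=6): fills=#3x#2:6@98; bids=[-] asks=[#2:2@98]
After op 4 [order #4] limit_sell(price=101, qty=7): fills=none; bids=[-] asks=[#2:2@98 #4:7@101]
After op 5 [order #5] market_sell(qty=4): fills=none; bids=[-] asks=[#2:2@98 #4:7@101]
After op 6 [order #6] limit_sell(price=99, qty=4): fills=none; bids=[-] asks=[#2:2@98 #6:4@99 #4:7@101]
After op 7 [order #7] limit_buy(price=96, qty=9): fills=none; bids=[#7:9@96] asks=[#2:2@98 #6:4@99 #4:7@101]
After op 8 cancel(order #3): fills=none; bids=[#7:9@96] asks=[#2:2@98 #6:4@99 #4:7@101]
After op 9 [order #8] limit_buy(price=100, qty=9): fills=#8x#2:2@98 #8x#6:4@99; bids=[#8:3@100 #7:9@96] asks=[#4:7@101]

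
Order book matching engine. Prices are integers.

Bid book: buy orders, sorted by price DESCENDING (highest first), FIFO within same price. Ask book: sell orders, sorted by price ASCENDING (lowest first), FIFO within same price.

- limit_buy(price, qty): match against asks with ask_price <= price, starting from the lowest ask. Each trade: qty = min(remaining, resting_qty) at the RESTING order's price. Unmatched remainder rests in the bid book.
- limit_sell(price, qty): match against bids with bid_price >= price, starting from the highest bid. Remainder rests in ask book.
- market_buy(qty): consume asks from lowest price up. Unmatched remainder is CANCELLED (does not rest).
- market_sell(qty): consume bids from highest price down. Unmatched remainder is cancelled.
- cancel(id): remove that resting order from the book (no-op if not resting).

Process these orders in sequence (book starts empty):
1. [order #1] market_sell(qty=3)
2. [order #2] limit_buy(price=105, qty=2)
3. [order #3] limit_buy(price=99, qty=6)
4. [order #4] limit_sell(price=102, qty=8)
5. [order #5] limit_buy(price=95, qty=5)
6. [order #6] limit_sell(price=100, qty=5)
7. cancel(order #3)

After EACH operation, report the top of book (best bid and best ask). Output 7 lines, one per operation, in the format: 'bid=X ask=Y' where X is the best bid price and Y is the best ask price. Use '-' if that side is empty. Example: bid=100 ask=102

Answer: bid=- ask=-
bid=105 ask=-
bid=105 ask=-
bid=99 ask=102
bid=99 ask=102
bid=99 ask=100
bid=95 ask=100

Derivation:
After op 1 [order #1] market_sell(qty=3): fills=none; bids=[-] asks=[-]
After op 2 [order #2] limit_buy(price=105, qty=2): fills=none; bids=[#2:2@105] asks=[-]
After op 3 [order #3] limit_buy(price=99, qty=6): fills=none; bids=[#2:2@105 #3:6@99] asks=[-]
After op 4 [order #4] limit_sell(price=102, qty=8): fills=#2x#4:2@105; bids=[#3:6@99] asks=[#4:6@102]
After op 5 [order #5] limit_buy(price=95, qty=5): fills=none; bids=[#3:6@99 #5:5@95] asks=[#4:6@102]
After op 6 [order #6] limit_sell(price=100, qty=5): fills=none; bids=[#3:6@99 #5:5@95] asks=[#6:5@100 #4:6@102]
After op 7 cancel(order #3): fills=none; bids=[#5:5@95] asks=[#6:5@100 #4:6@102]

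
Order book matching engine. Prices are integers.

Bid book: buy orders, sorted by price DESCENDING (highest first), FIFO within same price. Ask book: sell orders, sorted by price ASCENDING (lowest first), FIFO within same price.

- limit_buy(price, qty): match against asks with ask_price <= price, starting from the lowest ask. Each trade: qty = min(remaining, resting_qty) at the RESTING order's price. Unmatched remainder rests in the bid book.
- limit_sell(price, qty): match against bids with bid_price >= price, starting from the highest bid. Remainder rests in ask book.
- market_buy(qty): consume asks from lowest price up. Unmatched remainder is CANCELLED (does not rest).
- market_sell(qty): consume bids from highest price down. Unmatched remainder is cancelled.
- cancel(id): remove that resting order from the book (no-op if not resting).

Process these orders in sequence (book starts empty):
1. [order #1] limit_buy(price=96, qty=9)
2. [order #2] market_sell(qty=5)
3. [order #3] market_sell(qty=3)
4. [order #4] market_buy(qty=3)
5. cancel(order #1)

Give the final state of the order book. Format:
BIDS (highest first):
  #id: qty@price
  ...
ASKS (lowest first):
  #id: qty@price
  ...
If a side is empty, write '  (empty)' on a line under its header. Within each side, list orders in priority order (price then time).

Answer: BIDS (highest first):
  (empty)
ASKS (lowest first):
  (empty)

Derivation:
After op 1 [order #1] limit_buy(price=96, qty=9): fills=none; bids=[#1:9@96] asks=[-]
After op 2 [order #2] market_sell(qty=5): fills=#1x#2:5@96; bids=[#1:4@96] asks=[-]
After op 3 [order #3] market_sell(qty=3): fills=#1x#3:3@96; bids=[#1:1@96] asks=[-]
After op 4 [order #4] market_buy(qty=3): fills=none; bids=[#1:1@96] asks=[-]
After op 5 cancel(order #1): fills=none; bids=[-] asks=[-]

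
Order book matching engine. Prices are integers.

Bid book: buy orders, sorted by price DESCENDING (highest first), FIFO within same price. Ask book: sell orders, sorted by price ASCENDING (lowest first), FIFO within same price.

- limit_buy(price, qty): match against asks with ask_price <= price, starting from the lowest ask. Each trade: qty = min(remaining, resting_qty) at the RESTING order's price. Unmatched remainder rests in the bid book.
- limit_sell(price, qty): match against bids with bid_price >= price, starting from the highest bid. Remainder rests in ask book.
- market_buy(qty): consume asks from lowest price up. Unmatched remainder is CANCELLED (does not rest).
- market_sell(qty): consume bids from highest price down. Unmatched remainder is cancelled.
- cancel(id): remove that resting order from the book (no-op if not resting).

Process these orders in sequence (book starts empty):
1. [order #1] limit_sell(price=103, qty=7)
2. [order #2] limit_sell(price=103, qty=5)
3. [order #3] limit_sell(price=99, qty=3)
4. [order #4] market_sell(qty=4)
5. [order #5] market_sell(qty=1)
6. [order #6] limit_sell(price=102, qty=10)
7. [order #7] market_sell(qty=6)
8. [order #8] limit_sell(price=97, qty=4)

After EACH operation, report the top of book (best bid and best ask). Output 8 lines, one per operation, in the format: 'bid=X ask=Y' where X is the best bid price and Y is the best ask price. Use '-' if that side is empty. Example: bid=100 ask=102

Answer: bid=- ask=103
bid=- ask=103
bid=- ask=99
bid=- ask=99
bid=- ask=99
bid=- ask=99
bid=- ask=99
bid=- ask=97

Derivation:
After op 1 [order #1] limit_sell(price=103, qty=7): fills=none; bids=[-] asks=[#1:7@103]
After op 2 [order #2] limit_sell(price=103, qty=5): fills=none; bids=[-] asks=[#1:7@103 #2:5@103]
After op 3 [order #3] limit_sell(price=99, qty=3): fills=none; bids=[-] asks=[#3:3@99 #1:7@103 #2:5@103]
After op 4 [order #4] market_sell(qty=4): fills=none; bids=[-] asks=[#3:3@99 #1:7@103 #2:5@103]
After op 5 [order #5] market_sell(qty=1): fills=none; bids=[-] asks=[#3:3@99 #1:7@103 #2:5@103]
After op 6 [order #6] limit_sell(price=102, qty=10): fills=none; bids=[-] asks=[#3:3@99 #6:10@102 #1:7@103 #2:5@103]
After op 7 [order #7] market_sell(qty=6): fills=none; bids=[-] asks=[#3:3@99 #6:10@102 #1:7@103 #2:5@103]
After op 8 [order #8] limit_sell(price=97, qty=4): fills=none; bids=[-] asks=[#8:4@97 #3:3@99 #6:10@102 #1:7@103 #2:5@103]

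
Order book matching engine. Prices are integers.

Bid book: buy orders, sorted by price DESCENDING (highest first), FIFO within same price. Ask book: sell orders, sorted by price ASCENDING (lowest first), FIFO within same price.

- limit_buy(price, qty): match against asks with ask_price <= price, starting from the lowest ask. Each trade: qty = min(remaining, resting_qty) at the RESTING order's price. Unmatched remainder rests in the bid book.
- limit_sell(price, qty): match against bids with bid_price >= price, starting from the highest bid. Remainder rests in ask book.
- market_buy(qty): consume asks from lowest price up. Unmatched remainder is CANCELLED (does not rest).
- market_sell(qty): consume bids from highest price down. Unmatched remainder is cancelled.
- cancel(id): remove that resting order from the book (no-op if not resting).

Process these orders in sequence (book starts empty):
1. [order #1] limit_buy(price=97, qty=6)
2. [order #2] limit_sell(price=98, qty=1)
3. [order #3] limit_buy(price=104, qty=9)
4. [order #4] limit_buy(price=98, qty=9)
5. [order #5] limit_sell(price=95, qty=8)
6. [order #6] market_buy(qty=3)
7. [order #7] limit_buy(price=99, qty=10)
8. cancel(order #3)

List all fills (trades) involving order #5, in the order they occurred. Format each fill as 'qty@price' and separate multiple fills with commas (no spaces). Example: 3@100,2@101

Answer: 8@104

Derivation:
After op 1 [order #1] limit_buy(price=97, qty=6): fills=none; bids=[#1:6@97] asks=[-]
After op 2 [order #2] limit_sell(price=98, qty=1): fills=none; bids=[#1:6@97] asks=[#2:1@98]
After op 3 [order #3] limit_buy(price=104, qty=9): fills=#3x#2:1@98; bids=[#3:8@104 #1:6@97] asks=[-]
After op 4 [order #4] limit_buy(price=98, qty=9): fills=none; bids=[#3:8@104 #4:9@98 #1:6@97] asks=[-]
After op 5 [order #5] limit_sell(price=95, qty=8): fills=#3x#5:8@104; bids=[#4:9@98 #1:6@97] asks=[-]
After op 6 [order #6] market_buy(qty=3): fills=none; bids=[#4:9@98 #1:6@97] asks=[-]
After op 7 [order #7] limit_buy(price=99, qty=10): fills=none; bids=[#7:10@99 #4:9@98 #1:6@97] asks=[-]
After op 8 cancel(order #3): fills=none; bids=[#7:10@99 #4:9@98 #1:6@97] asks=[-]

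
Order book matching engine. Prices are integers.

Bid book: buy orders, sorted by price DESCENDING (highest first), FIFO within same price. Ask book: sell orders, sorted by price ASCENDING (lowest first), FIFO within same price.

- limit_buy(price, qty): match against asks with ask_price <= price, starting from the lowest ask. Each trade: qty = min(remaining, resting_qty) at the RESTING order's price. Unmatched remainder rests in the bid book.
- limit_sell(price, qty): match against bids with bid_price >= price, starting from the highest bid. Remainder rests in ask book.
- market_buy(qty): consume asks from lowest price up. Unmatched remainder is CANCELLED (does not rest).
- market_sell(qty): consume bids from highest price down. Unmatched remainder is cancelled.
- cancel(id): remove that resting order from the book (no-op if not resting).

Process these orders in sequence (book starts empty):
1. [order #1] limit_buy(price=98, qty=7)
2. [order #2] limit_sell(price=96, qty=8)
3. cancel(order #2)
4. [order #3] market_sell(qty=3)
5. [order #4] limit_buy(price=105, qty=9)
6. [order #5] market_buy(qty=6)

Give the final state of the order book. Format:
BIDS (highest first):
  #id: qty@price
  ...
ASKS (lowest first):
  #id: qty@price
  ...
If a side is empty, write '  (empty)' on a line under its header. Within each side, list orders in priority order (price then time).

Answer: BIDS (highest first):
  #4: 9@105
ASKS (lowest first):
  (empty)

Derivation:
After op 1 [order #1] limit_buy(price=98, qty=7): fills=none; bids=[#1:7@98] asks=[-]
After op 2 [order #2] limit_sell(price=96, qty=8): fills=#1x#2:7@98; bids=[-] asks=[#2:1@96]
After op 3 cancel(order #2): fills=none; bids=[-] asks=[-]
After op 4 [order #3] market_sell(qty=3): fills=none; bids=[-] asks=[-]
After op 5 [order #4] limit_buy(price=105, qty=9): fills=none; bids=[#4:9@105] asks=[-]
After op 6 [order #5] market_buy(qty=6): fills=none; bids=[#4:9@105] asks=[-]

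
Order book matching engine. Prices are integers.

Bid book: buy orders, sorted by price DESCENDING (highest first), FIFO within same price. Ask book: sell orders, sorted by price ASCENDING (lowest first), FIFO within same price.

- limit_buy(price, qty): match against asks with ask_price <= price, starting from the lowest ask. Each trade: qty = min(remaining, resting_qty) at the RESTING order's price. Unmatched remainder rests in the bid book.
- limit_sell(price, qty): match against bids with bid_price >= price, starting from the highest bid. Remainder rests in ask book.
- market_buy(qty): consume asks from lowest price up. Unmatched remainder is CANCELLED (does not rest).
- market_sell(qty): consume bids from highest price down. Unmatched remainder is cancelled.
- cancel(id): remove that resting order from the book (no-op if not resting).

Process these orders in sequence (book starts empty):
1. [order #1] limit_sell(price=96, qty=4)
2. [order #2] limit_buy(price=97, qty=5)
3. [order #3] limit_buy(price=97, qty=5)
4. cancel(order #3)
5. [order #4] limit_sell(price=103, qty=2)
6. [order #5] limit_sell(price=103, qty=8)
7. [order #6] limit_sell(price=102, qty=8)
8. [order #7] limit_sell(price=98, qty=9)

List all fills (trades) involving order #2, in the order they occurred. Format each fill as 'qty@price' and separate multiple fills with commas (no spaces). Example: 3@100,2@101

After op 1 [order #1] limit_sell(price=96, qty=4): fills=none; bids=[-] asks=[#1:4@96]
After op 2 [order #2] limit_buy(price=97, qty=5): fills=#2x#1:4@96; bids=[#2:1@97] asks=[-]
After op 3 [order #3] limit_buy(price=97, qty=5): fills=none; bids=[#2:1@97 #3:5@97] asks=[-]
After op 4 cancel(order #3): fills=none; bids=[#2:1@97] asks=[-]
After op 5 [order #4] limit_sell(price=103, qty=2): fills=none; bids=[#2:1@97] asks=[#4:2@103]
After op 6 [order #5] limit_sell(price=103, qty=8): fills=none; bids=[#2:1@97] asks=[#4:2@103 #5:8@103]
After op 7 [order #6] limit_sell(price=102, qty=8): fills=none; bids=[#2:1@97] asks=[#6:8@102 #4:2@103 #5:8@103]
After op 8 [order #7] limit_sell(price=98, qty=9): fills=none; bids=[#2:1@97] asks=[#7:9@98 #6:8@102 #4:2@103 #5:8@103]

Answer: 4@96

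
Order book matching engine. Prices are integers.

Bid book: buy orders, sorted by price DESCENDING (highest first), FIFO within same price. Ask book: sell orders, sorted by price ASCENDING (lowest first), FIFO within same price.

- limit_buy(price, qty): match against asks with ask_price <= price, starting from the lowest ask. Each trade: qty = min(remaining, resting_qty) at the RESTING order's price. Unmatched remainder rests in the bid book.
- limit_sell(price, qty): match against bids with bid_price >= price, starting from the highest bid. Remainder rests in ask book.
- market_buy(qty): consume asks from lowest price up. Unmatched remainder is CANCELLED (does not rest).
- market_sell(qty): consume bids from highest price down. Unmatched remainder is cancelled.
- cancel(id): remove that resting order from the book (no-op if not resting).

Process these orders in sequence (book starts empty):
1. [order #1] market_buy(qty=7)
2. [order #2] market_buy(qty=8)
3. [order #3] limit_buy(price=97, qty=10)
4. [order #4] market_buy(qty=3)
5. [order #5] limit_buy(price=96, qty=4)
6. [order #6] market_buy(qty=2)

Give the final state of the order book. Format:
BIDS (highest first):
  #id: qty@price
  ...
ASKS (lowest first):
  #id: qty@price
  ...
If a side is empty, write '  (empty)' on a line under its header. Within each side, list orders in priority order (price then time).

After op 1 [order #1] market_buy(qty=7): fills=none; bids=[-] asks=[-]
After op 2 [order #2] market_buy(qty=8): fills=none; bids=[-] asks=[-]
After op 3 [order #3] limit_buy(price=97, qty=10): fills=none; bids=[#3:10@97] asks=[-]
After op 4 [order #4] market_buy(qty=3): fills=none; bids=[#3:10@97] asks=[-]
After op 5 [order #5] limit_buy(price=96, qty=4): fills=none; bids=[#3:10@97 #5:4@96] asks=[-]
After op 6 [order #6] market_buy(qty=2): fills=none; bids=[#3:10@97 #5:4@96] asks=[-]

Answer: BIDS (highest first):
  #3: 10@97
  #5: 4@96
ASKS (lowest first):
  (empty)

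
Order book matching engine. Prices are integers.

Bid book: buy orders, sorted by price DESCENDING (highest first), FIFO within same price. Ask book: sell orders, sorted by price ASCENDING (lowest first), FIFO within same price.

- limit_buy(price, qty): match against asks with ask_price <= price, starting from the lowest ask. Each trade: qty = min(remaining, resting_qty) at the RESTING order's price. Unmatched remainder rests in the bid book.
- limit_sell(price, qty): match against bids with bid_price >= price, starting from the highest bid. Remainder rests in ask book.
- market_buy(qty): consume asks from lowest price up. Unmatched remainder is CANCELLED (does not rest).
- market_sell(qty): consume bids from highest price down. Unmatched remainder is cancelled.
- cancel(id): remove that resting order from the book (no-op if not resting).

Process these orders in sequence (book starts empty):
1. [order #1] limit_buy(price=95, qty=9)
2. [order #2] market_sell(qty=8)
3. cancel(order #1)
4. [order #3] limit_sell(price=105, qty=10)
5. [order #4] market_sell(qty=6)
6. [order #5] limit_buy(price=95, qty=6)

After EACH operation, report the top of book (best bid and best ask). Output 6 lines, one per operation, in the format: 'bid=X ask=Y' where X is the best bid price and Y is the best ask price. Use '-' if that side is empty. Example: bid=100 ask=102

Answer: bid=95 ask=-
bid=95 ask=-
bid=- ask=-
bid=- ask=105
bid=- ask=105
bid=95 ask=105

Derivation:
After op 1 [order #1] limit_buy(price=95, qty=9): fills=none; bids=[#1:9@95] asks=[-]
After op 2 [order #2] market_sell(qty=8): fills=#1x#2:8@95; bids=[#1:1@95] asks=[-]
After op 3 cancel(order #1): fills=none; bids=[-] asks=[-]
After op 4 [order #3] limit_sell(price=105, qty=10): fills=none; bids=[-] asks=[#3:10@105]
After op 5 [order #4] market_sell(qty=6): fills=none; bids=[-] asks=[#3:10@105]
After op 6 [order #5] limit_buy(price=95, qty=6): fills=none; bids=[#5:6@95] asks=[#3:10@105]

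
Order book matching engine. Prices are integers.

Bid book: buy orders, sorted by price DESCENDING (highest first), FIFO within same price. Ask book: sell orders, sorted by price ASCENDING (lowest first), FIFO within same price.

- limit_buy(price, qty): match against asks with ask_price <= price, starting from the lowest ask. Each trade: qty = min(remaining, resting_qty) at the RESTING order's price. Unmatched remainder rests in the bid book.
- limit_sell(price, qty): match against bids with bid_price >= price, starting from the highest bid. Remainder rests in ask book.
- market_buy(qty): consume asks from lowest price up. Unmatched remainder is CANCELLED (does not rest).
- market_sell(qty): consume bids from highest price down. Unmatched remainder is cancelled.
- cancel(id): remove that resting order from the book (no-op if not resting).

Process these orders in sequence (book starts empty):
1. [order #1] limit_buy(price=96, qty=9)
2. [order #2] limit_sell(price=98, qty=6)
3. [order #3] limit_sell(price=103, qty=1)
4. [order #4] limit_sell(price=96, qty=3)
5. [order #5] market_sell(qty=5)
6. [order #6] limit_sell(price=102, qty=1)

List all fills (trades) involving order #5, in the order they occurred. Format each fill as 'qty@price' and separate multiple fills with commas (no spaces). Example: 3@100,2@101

Answer: 5@96

Derivation:
After op 1 [order #1] limit_buy(price=96, qty=9): fills=none; bids=[#1:9@96] asks=[-]
After op 2 [order #2] limit_sell(price=98, qty=6): fills=none; bids=[#1:9@96] asks=[#2:6@98]
After op 3 [order #3] limit_sell(price=103, qty=1): fills=none; bids=[#1:9@96] asks=[#2:6@98 #3:1@103]
After op 4 [order #4] limit_sell(price=96, qty=3): fills=#1x#4:3@96; bids=[#1:6@96] asks=[#2:6@98 #3:1@103]
After op 5 [order #5] market_sell(qty=5): fills=#1x#5:5@96; bids=[#1:1@96] asks=[#2:6@98 #3:1@103]
After op 6 [order #6] limit_sell(price=102, qty=1): fills=none; bids=[#1:1@96] asks=[#2:6@98 #6:1@102 #3:1@103]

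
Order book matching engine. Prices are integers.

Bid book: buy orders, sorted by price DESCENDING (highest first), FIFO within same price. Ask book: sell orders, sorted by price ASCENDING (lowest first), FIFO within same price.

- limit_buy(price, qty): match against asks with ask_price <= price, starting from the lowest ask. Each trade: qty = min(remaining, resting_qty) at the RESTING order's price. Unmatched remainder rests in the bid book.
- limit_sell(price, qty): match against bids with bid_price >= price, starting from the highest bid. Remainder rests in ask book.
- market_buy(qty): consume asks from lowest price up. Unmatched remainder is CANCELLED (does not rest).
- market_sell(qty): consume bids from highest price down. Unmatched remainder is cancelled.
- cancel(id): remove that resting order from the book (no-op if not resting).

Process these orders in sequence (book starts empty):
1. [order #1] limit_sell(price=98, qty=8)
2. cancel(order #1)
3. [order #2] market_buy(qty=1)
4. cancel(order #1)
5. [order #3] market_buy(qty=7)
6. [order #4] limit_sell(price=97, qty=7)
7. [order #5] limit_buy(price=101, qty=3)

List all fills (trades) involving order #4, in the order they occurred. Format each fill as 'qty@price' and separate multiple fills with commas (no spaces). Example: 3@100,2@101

After op 1 [order #1] limit_sell(price=98, qty=8): fills=none; bids=[-] asks=[#1:8@98]
After op 2 cancel(order #1): fills=none; bids=[-] asks=[-]
After op 3 [order #2] market_buy(qty=1): fills=none; bids=[-] asks=[-]
After op 4 cancel(order #1): fills=none; bids=[-] asks=[-]
After op 5 [order #3] market_buy(qty=7): fills=none; bids=[-] asks=[-]
After op 6 [order #4] limit_sell(price=97, qty=7): fills=none; bids=[-] asks=[#4:7@97]
After op 7 [order #5] limit_buy(price=101, qty=3): fills=#5x#4:3@97; bids=[-] asks=[#4:4@97]

Answer: 3@97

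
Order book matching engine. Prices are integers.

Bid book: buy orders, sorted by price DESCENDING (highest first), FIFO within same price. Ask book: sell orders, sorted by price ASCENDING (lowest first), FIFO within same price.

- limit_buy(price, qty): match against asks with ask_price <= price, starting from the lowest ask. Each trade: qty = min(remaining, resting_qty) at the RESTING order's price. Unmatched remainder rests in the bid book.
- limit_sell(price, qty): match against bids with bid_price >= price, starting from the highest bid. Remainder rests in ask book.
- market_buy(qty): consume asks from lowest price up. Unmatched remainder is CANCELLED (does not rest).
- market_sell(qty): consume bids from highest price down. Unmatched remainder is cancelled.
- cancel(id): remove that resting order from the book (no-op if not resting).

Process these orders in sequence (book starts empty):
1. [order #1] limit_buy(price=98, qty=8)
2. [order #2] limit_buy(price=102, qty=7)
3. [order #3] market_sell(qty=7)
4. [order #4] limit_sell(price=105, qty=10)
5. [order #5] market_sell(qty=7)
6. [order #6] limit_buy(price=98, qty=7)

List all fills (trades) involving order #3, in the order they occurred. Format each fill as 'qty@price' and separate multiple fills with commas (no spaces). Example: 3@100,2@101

After op 1 [order #1] limit_buy(price=98, qty=8): fills=none; bids=[#1:8@98] asks=[-]
After op 2 [order #2] limit_buy(price=102, qty=7): fills=none; bids=[#2:7@102 #1:8@98] asks=[-]
After op 3 [order #3] market_sell(qty=7): fills=#2x#3:7@102; bids=[#1:8@98] asks=[-]
After op 4 [order #4] limit_sell(price=105, qty=10): fills=none; bids=[#1:8@98] asks=[#4:10@105]
After op 5 [order #5] market_sell(qty=7): fills=#1x#5:7@98; bids=[#1:1@98] asks=[#4:10@105]
After op 6 [order #6] limit_buy(price=98, qty=7): fills=none; bids=[#1:1@98 #6:7@98] asks=[#4:10@105]

Answer: 7@102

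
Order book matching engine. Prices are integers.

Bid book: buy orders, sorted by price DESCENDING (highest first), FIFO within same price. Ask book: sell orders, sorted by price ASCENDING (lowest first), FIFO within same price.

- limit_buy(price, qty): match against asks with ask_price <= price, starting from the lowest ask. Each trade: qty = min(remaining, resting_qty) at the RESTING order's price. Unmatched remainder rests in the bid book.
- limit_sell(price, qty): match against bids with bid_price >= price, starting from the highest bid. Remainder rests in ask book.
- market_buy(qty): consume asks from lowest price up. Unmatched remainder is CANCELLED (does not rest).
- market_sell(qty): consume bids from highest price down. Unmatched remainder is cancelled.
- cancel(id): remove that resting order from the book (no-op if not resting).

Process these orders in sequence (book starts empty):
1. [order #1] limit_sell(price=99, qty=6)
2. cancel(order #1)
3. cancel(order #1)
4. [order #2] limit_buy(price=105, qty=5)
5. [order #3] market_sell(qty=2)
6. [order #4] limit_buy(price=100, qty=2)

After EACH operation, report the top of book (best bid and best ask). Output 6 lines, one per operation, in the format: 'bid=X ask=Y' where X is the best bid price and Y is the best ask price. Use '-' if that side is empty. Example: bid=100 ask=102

After op 1 [order #1] limit_sell(price=99, qty=6): fills=none; bids=[-] asks=[#1:6@99]
After op 2 cancel(order #1): fills=none; bids=[-] asks=[-]
After op 3 cancel(order #1): fills=none; bids=[-] asks=[-]
After op 4 [order #2] limit_buy(price=105, qty=5): fills=none; bids=[#2:5@105] asks=[-]
After op 5 [order #3] market_sell(qty=2): fills=#2x#3:2@105; bids=[#2:3@105] asks=[-]
After op 6 [order #4] limit_buy(price=100, qty=2): fills=none; bids=[#2:3@105 #4:2@100] asks=[-]

Answer: bid=- ask=99
bid=- ask=-
bid=- ask=-
bid=105 ask=-
bid=105 ask=-
bid=105 ask=-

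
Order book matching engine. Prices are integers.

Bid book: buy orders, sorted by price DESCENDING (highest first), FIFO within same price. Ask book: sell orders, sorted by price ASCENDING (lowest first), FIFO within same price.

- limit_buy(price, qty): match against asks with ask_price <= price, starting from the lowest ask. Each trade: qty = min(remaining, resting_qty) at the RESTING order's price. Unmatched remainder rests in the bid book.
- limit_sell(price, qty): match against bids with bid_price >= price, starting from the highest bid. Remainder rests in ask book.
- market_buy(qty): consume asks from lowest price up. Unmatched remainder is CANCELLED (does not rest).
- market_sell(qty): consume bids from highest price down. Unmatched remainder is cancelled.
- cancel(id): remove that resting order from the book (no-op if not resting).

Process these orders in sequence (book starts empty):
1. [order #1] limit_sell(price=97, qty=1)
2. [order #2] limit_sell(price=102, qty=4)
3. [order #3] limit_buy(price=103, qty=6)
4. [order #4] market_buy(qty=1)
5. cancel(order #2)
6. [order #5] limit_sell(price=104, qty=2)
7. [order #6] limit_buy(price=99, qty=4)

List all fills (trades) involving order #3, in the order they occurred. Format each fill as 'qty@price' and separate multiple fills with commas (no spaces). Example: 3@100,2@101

After op 1 [order #1] limit_sell(price=97, qty=1): fills=none; bids=[-] asks=[#1:1@97]
After op 2 [order #2] limit_sell(price=102, qty=4): fills=none; bids=[-] asks=[#1:1@97 #2:4@102]
After op 3 [order #3] limit_buy(price=103, qty=6): fills=#3x#1:1@97 #3x#2:4@102; bids=[#3:1@103] asks=[-]
After op 4 [order #4] market_buy(qty=1): fills=none; bids=[#3:1@103] asks=[-]
After op 5 cancel(order #2): fills=none; bids=[#3:1@103] asks=[-]
After op 6 [order #5] limit_sell(price=104, qty=2): fills=none; bids=[#3:1@103] asks=[#5:2@104]
After op 7 [order #6] limit_buy(price=99, qty=4): fills=none; bids=[#3:1@103 #6:4@99] asks=[#5:2@104]

Answer: 1@97,4@102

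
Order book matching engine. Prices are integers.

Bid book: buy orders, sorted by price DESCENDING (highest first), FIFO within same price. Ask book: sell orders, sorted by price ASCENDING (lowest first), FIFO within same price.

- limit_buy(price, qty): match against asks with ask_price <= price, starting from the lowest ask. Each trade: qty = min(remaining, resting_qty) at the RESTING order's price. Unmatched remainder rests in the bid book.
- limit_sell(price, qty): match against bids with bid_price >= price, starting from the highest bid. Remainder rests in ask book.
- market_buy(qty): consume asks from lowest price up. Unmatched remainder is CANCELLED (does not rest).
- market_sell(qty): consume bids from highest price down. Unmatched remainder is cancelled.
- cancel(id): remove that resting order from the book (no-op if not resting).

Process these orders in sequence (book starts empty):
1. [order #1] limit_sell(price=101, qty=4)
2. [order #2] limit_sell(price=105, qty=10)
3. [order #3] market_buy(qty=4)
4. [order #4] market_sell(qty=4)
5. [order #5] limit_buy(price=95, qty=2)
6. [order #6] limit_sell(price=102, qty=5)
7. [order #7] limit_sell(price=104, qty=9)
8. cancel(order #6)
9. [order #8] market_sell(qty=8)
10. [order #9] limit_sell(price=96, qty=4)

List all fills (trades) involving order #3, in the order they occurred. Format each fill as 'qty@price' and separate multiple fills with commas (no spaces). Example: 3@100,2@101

Answer: 4@101

Derivation:
After op 1 [order #1] limit_sell(price=101, qty=4): fills=none; bids=[-] asks=[#1:4@101]
After op 2 [order #2] limit_sell(price=105, qty=10): fills=none; bids=[-] asks=[#1:4@101 #2:10@105]
After op 3 [order #3] market_buy(qty=4): fills=#3x#1:4@101; bids=[-] asks=[#2:10@105]
After op 4 [order #4] market_sell(qty=4): fills=none; bids=[-] asks=[#2:10@105]
After op 5 [order #5] limit_buy(price=95, qty=2): fills=none; bids=[#5:2@95] asks=[#2:10@105]
After op 6 [order #6] limit_sell(price=102, qty=5): fills=none; bids=[#5:2@95] asks=[#6:5@102 #2:10@105]
After op 7 [order #7] limit_sell(price=104, qty=9): fills=none; bids=[#5:2@95] asks=[#6:5@102 #7:9@104 #2:10@105]
After op 8 cancel(order #6): fills=none; bids=[#5:2@95] asks=[#7:9@104 #2:10@105]
After op 9 [order #8] market_sell(qty=8): fills=#5x#8:2@95; bids=[-] asks=[#7:9@104 #2:10@105]
After op 10 [order #9] limit_sell(price=96, qty=4): fills=none; bids=[-] asks=[#9:4@96 #7:9@104 #2:10@105]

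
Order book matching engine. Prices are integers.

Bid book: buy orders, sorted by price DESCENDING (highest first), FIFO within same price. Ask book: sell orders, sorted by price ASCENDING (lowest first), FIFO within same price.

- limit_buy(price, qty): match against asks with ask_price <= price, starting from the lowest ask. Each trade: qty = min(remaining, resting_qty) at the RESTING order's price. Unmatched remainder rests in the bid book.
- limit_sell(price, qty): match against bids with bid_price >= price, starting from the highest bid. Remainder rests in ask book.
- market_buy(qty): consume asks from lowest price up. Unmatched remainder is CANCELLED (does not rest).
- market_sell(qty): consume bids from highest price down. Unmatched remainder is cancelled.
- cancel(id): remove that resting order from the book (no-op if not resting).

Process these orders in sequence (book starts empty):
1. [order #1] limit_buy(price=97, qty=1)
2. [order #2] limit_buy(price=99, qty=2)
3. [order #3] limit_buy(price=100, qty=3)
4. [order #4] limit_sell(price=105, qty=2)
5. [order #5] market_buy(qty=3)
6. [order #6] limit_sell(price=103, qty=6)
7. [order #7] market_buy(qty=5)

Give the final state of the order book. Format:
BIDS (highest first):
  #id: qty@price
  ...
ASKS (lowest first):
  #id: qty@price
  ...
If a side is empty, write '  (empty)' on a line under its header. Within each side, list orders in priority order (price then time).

Answer: BIDS (highest first):
  #3: 3@100
  #2: 2@99
  #1: 1@97
ASKS (lowest first):
  #6: 1@103

Derivation:
After op 1 [order #1] limit_buy(price=97, qty=1): fills=none; bids=[#1:1@97] asks=[-]
After op 2 [order #2] limit_buy(price=99, qty=2): fills=none; bids=[#2:2@99 #1:1@97] asks=[-]
After op 3 [order #3] limit_buy(price=100, qty=3): fills=none; bids=[#3:3@100 #2:2@99 #1:1@97] asks=[-]
After op 4 [order #4] limit_sell(price=105, qty=2): fills=none; bids=[#3:3@100 #2:2@99 #1:1@97] asks=[#4:2@105]
After op 5 [order #5] market_buy(qty=3): fills=#5x#4:2@105; bids=[#3:3@100 #2:2@99 #1:1@97] asks=[-]
After op 6 [order #6] limit_sell(price=103, qty=6): fills=none; bids=[#3:3@100 #2:2@99 #1:1@97] asks=[#6:6@103]
After op 7 [order #7] market_buy(qty=5): fills=#7x#6:5@103; bids=[#3:3@100 #2:2@99 #1:1@97] asks=[#6:1@103]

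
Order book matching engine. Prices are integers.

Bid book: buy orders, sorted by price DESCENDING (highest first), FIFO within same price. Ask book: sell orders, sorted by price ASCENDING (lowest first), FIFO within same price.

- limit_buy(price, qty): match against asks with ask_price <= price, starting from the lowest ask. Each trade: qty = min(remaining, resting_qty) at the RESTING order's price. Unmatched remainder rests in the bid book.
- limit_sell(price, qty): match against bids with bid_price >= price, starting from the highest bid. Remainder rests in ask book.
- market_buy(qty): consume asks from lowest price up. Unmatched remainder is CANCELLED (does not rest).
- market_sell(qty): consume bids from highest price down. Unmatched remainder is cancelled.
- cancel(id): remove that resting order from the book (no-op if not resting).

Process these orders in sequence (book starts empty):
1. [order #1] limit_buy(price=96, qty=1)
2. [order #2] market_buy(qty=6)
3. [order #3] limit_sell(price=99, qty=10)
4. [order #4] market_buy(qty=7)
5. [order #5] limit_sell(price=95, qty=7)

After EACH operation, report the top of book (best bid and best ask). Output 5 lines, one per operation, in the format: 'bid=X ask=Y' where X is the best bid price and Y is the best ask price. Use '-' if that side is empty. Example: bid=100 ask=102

Answer: bid=96 ask=-
bid=96 ask=-
bid=96 ask=99
bid=96 ask=99
bid=- ask=95

Derivation:
After op 1 [order #1] limit_buy(price=96, qty=1): fills=none; bids=[#1:1@96] asks=[-]
After op 2 [order #2] market_buy(qty=6): fills=none; bids=[#1:1@96] asks=[-]
After op 3 [order #3] limit_sell(price=99, qty=10): fills=none; bids=[#1:1@96] asks=[#3:10@99]
After op 4 [order #4] market_buy(qty=7): fills=#4x#3:7@99; bids=[#1:1@96] asks=[#3:3@99]
After op 5 [order #5] limit_sell(price=95, qty=7): fills=#1x#5:1@96; bids=[-] asks=[#5:6@95 #3:3@99]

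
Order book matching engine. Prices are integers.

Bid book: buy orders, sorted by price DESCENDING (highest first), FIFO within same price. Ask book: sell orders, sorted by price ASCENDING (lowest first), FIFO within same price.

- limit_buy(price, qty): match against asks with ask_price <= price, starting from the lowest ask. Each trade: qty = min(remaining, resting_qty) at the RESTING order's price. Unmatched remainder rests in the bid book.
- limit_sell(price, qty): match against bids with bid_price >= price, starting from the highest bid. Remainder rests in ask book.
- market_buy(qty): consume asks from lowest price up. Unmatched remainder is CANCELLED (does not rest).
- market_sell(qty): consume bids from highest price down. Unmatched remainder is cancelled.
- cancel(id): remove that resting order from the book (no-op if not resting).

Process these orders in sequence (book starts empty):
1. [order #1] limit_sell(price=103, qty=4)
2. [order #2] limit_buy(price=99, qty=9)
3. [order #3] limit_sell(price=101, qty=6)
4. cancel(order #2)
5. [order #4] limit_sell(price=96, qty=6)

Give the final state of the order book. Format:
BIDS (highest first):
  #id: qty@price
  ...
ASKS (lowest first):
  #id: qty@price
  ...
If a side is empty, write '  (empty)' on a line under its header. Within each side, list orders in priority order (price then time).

Answer: BIDS (highest first):
  (empty)
ASKS (lowest first):
  #4: 6@96
  #3: 6@101
  #1: 4@103

Derivation:
After op 1 [order #1] limit_sell(price=103, qty=4): fills=none; bids=[-] asks=[#1:4@103]
After op 2 [order #2] limit_buy(price=99, qty=9): fills=none; bids=[#2:9@99] asks=[#1:4@103]
After op 3 [order #3] limit_sell(price=101, qty=6): fills=none; bids=[#2:9@99] asks=[#3:6@101 #1:4@103]
After op 4 cancel(order #2): fills=none; bids=[-] asks=[#3:6@101 #1:4@103]
After op 5 [order #4] limit_sell(price=96, qty=6): fills=none; bids=[-] asks=[#4:6@96 #3:6@101 #1:4@103]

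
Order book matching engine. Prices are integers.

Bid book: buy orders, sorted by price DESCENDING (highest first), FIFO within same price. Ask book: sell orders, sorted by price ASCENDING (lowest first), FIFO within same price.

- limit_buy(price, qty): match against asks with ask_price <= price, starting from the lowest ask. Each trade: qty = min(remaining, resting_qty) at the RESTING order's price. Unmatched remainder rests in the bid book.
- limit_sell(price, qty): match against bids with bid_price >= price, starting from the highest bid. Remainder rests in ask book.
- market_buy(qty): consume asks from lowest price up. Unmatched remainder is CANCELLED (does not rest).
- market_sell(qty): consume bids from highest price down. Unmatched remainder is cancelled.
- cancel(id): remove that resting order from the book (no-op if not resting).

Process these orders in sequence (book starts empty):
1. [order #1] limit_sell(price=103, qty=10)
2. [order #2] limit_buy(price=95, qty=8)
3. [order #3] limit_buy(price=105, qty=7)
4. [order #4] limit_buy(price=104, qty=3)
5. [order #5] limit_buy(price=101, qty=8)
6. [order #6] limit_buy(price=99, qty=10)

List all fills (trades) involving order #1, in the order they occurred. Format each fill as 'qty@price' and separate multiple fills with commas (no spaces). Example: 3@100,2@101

After op 1 [order #1] limit_sell(price=103, qty=10): fills=none; bids=[-] asks=[#1:10@103]
After op 2 [order #2] limit_buy(price=95, qty=8): fills=none; bids=[#2:8@95] asks=[#1:10@103]
After op 3 [order #3] limit_buy(price=105, qty=7): fills=#3x#1:7@103; bids=[#2:8@95] asks=[#1:3@103]
After op 4 [order #4] limit_buy(price=104, qty=3): fills=#4x#1:3@103; bids=[#2:8@95] asks=[-]
After op 5 [order #5] limit_buy(price=101, qty=8): fills=none; bids=[#5:8@101 #2:8@95] asks=[-]
After op 6 [order #6] limit_buy(price=99, qty=10): fills=none; bids=[#5:8@101 #6:10@99 #2:8@95] asks=[-]

Answer: 7@103,3@103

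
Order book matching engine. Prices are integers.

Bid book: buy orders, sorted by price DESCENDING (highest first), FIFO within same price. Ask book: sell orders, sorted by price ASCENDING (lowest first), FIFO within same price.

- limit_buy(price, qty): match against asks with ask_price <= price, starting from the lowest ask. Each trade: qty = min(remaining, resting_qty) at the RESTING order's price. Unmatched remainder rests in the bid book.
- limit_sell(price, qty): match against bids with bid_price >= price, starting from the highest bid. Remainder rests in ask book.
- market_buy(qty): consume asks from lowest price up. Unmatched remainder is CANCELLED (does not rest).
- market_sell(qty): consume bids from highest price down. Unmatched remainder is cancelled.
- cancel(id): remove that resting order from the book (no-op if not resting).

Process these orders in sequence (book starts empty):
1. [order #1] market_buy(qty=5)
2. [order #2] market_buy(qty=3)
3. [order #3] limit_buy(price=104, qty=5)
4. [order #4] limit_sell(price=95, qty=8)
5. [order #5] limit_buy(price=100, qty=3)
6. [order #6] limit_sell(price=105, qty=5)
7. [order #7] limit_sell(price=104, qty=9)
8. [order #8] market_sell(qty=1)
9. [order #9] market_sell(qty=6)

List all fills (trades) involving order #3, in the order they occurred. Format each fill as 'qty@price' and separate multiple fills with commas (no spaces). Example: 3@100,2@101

After op 1 [order #1] market_buy(qty=5): fills=none; bids=[-] asks=[-]
After op 2 [order #2] market_buy(qty=3): fills=none; bids=[-] asks=[-]
After op 3 [order #3] limit_buy(price=104, qty=5): fills=none; bids=[#3:5@104] asks=[-]
After op 4 [order #4] limit_sell(price=95, qty=8): fills=#3x#4:5@104; bids=[-] asks=[#4:3@95]
After op 5 [order #5] limit_buy(price=100, qty=3): fills=#5x#4:3@95; bids=[-] asks=[-]
After op 6 [order #6] limit_sell(price=105, qty=5): fills=none; bids=[-] asks=[#6:5@105]
After op 7 [order #7] limit_sell(price=104, qty=9): fills=none; bids=[-] asks=[#7:9@104 #6:5@105]
After op 8 [order #8] market_sell(qty=1): fills=none; bids=[-] asks=[#7:9@104 #6:5@105]
After op 9 [order #9] market_sell(qty=6): fills=none; bids=[-] asks=[#7:9@104 #6:5@105]

Answer: 5@104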